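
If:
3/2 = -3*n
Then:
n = -1/2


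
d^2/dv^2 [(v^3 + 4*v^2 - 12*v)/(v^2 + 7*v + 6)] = 6/(v^3 + 3*v^2 + 3*v + 1)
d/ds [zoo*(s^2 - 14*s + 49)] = zoo*(s - 7)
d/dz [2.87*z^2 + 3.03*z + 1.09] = 5.74*z + 3.03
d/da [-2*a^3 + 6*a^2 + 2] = 6*a*(2 - a)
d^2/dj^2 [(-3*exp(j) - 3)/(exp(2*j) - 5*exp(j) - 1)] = 3*(-exp(4*j) - 9*exp(3*j) + 9*exp(2*j) - 24*exp(j) + 4)*exp(j)/(exp(6*j) - 15*exp(5*j) + 72*exp(4*j) - 95*exp(3*j) - 72*exp(2*j) - 15*exp(j) - 1)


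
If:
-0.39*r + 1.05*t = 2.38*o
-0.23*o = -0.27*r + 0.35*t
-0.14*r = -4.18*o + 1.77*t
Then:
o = 0.00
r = 0.00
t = 0.00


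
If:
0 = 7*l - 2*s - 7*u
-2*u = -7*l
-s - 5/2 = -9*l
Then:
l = 10/71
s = -175/142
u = 35/71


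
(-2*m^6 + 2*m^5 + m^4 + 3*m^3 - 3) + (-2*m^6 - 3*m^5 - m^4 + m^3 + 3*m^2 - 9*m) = -4*m^6 - m^5 + 4*m^3 + 3*m^2 - 9*m - 3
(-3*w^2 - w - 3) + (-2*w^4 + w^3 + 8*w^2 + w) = -2*w^4 + w^3 + 5*w^2 - 3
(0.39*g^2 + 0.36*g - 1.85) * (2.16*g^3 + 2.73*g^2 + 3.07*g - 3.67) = 0.8424*g^5 + 1.8423*g^4 - 1.8159*g^3 - 5.3766*g^2 - 7.0007*g + 6.7895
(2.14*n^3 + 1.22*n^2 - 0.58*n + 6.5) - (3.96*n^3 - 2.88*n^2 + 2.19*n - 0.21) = -1.82*n^3 + 4.1*n^2 - 2.77*n + 6.71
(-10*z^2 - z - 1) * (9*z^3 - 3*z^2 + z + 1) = -90*z^5 + 21*z^4 - 16*z^3 - 8*z^2 - 2*z - 1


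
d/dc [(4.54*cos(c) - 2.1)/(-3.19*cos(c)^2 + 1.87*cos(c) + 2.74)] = (-14.4826*cos(c)^2 + 13.398*cos(c) - 16.3666)*sin(c)/(10.1761*cos(c)^4 - 11.9306*cos(c)^3 - 13.9843*cos(c)^2 + 10.2476*cos(c) + 7.5076)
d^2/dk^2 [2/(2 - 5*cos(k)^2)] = 20*(10*sin(k)^4 - 9*sin(k)^2 - 3)/(5*cos(k)^2 - 2)^3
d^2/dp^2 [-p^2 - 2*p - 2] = -2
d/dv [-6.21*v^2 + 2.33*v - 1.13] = 2.33 - 12.42*v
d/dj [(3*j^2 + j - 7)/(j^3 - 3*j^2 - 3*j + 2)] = (-3*j^4 - 2*j^3 + 15*j^2 - 30*j - 19)/(j^6 - 6*j^5 + 3*j^4 + 22*j^3 - 3*j^2 - 12*j + 4)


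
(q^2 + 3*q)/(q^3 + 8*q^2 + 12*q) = (q + 3)/(q^2 + 8*q + 12)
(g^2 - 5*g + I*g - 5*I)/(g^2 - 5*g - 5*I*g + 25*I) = (g + I)/(g - 5*I)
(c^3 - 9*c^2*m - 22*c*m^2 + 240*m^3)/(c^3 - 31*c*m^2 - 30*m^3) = (c - 8*m)/(c + m)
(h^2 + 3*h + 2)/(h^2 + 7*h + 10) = (h + 1)/(h + 5)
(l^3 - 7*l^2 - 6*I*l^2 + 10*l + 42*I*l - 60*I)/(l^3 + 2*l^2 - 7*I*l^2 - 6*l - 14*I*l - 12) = (l^2 - 7*l + 10)/(l^2 + l*(2 - I) - 2*I)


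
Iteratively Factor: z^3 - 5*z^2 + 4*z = (z - 4)*(z^2 - z) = (z - 4)*(z - 1)*(z)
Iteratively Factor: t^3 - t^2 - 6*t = (t)*(t^2 - t - 6) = t*(t - 3)*(t + 2)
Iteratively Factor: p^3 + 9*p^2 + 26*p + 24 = (p + 3)*(p^2 + 6*p + 8) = (p + 3)*(p + 4)*(p + 2)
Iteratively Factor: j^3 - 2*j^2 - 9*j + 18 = (j - 3)*(j^2 + j - 6) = (j - 3)*(j - 2)*(j + 3)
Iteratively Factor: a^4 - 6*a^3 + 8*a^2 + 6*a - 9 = (a - 1)*(a^3 - 5*a^2 + 3*a + 9) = (a - 3)*(a - 1)*(a^2 - 2*a - 3) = (a - 3)*(a - 1)*(a + 1)*(a - 3)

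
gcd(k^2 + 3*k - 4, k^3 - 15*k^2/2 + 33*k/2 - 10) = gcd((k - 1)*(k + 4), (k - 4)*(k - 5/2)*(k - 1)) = k - 1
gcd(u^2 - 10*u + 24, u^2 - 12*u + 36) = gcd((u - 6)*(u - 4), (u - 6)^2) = u - 6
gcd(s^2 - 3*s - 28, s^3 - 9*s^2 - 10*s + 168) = s^2 - 3*s - 28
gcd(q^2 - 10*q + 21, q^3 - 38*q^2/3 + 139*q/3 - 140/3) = q - 7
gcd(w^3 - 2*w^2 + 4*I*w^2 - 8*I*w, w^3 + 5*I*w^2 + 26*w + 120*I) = w + 4*I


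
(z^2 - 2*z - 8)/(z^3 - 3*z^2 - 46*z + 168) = (z + 2)/(z^2 + z - 42)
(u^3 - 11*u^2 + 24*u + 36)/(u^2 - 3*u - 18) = (u^2 - 5*u - 6)/(u + 3)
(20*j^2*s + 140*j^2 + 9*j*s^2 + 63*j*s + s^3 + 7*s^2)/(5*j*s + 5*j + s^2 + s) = (4*j*s + 28*j + s^2 + 7*s)/(s + 1)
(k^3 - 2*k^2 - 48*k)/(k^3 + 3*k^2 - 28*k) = (k^2 - 2*k - 48)/(k^2 + 3*k - 28)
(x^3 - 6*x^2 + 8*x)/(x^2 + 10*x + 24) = x*(x^2 - 6*x + 8)/(x^2 + 10*x + 24)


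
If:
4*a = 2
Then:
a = 1/2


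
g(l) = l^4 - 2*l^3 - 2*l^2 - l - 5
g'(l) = 4*l^3 - 6*l^2 - 4*l - 1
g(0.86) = -8.06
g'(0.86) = -6.33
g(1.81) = -14.49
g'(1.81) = -4.18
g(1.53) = -12.90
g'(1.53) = -6.84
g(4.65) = 213.55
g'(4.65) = 252.84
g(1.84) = -14.61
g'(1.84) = -3.76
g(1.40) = -11.97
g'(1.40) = -7.38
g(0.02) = -5.02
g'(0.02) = -1.08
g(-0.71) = -4.33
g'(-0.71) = -2.62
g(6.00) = 781.00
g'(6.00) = 623.00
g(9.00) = 4927.00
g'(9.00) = 2393.00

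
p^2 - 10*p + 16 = (p - 8)*(p - 2)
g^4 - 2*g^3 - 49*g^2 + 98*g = g*(g - 7)*(g - 2)*(g + 7)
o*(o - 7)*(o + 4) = o^3 - 3*o^2 - 28*o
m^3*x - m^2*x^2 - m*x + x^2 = (m - 1)*(m - x)*(m*x + x)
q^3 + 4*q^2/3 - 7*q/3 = q*(q - 1)*(q + 7/3)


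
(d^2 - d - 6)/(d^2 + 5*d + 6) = (d - 3)/(d + 3)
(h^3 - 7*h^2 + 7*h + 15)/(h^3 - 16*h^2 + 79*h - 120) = (h + 1)/(h - 8)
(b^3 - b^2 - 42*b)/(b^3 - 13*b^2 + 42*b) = (b + 6)/(b - 6)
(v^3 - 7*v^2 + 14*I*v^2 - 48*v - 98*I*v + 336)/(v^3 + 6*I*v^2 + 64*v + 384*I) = (v - 7)/(v - 8*I)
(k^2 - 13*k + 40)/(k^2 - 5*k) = (k - 8)/k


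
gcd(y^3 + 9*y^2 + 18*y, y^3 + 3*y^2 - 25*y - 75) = y + 3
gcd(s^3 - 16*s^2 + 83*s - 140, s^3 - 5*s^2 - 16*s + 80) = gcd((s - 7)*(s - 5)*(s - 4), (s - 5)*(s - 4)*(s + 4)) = s^2 - 9*s + 20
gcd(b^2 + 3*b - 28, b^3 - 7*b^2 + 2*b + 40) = b - 4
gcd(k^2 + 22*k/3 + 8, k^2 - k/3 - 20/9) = k + 4/3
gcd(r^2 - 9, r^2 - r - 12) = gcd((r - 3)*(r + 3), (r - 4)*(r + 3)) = r + 3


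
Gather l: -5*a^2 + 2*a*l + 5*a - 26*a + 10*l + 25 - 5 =-5*a^2 - 21*a + l*(2*a + 10) + 20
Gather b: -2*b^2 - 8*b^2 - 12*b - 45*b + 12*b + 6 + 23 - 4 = -10*b^2 - 45*b + 25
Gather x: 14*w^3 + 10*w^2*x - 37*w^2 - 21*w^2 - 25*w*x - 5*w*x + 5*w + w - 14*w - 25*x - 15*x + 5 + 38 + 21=14*w^3 - 58*w^2 - 8*w + x*(10*w^2 - 30*w - 40) + 64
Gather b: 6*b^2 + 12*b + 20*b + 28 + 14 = 6*b^2 + 32*b + 42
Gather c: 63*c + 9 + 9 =63*c + 18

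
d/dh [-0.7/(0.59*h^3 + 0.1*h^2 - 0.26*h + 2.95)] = (1.239*h^2 + 0.14*h - 0.182)/(0.59*h^3 + 0.1*h^2 - 0.26*h + 2.95)^2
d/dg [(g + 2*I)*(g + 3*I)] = 2*g + 5*I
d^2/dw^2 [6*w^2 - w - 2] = 12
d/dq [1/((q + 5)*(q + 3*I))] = -(2*q + 5 + 3*I)/((q + 5)^2*(q + 3*I)^2)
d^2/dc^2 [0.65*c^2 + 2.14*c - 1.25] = 1.30000000000000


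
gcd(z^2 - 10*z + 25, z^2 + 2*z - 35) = z - 5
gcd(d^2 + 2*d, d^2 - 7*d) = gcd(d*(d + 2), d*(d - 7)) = d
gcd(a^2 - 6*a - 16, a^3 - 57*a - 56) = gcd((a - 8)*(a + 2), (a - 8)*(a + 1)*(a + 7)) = a - 8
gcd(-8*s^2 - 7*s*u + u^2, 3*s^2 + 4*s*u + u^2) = s + u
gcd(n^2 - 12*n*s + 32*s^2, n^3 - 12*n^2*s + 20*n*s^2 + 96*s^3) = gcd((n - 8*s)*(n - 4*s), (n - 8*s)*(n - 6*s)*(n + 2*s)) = -n + 8*s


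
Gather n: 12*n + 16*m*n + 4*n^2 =4*n^2 + n*(16*m + 12)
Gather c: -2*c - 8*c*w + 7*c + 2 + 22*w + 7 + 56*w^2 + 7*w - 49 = c*(5 - 8*w) + 56*w^2 + 29*w - 40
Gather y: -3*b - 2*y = -3*b - 2*y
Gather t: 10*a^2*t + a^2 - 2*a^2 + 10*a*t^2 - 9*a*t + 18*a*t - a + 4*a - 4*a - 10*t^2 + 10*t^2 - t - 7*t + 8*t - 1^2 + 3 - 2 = -a^2 + 10*a*t^2 - a + t*(10*a^2 + 9*a)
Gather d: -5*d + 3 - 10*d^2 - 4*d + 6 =-10*d^2 - 9*d + 9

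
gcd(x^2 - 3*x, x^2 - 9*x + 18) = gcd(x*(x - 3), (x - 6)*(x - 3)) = x - 3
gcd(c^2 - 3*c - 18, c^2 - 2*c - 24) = c - 6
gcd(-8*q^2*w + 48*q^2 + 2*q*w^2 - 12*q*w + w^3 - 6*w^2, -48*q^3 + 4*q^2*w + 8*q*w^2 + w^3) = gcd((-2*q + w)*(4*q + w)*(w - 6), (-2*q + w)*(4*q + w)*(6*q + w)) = 8*q^2 - 2*q*w - w^2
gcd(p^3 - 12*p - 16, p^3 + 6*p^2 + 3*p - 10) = p + 2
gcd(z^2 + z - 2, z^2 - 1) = z - 1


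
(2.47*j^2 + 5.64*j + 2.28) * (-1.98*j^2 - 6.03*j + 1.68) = -4.8906*j^4 - 26.0613*j^3 - 34.374*j^2 - 4.2732*j + 3.8304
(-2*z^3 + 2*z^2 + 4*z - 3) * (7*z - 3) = -14*z^4 + 20*z^3 + 22*z^2 - 33*z + 9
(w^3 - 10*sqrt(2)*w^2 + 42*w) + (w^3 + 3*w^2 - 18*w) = 2*w^3 - 10*sqrt(2)*w^2 + 3*w^2 + 24*w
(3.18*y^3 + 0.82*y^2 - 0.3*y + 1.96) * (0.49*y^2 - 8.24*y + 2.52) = 1.5582*y^5 - 25.8014*y^4 + 1.1098*y^3 + 5.4988*y^2 - 16.9064*y + 4.9392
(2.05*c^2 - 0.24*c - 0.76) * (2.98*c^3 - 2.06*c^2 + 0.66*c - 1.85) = 6.109*c^5 - 4.9382*c^4 - 0.4174*c^3 - 2.3853*c^2 - 0.0576*c + 1.406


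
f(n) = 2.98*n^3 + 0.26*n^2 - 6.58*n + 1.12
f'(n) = 8.94*n^2 + 0.52*n - 6.58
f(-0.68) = 4.78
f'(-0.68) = -2.80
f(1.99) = 12.54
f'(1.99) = 29.86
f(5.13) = 376.52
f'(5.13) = 231.36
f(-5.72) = -510.44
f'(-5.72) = 282.95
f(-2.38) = -21.92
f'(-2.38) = 42.82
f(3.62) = 122.07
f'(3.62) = 112.46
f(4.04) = 175.28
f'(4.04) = 141.44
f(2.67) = 42.13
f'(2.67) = 58.54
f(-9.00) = -2091.02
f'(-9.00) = 712.88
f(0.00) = 1.12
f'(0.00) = -6.58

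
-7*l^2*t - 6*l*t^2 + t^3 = t*(-7*l + t)*(l + t)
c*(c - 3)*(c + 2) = c^3 - c^2 - 6*c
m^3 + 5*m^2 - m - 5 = (m - 1)*(m + 1)*(m + 5)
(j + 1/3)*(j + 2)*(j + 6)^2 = j^4 + 43*j^3/3 + 194*j^2/3 + 92*j + 24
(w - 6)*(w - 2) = w^2 - 8*w + 12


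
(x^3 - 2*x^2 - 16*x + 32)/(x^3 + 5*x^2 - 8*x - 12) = (x^2 - 16)/(x^2 + 7*x + 6)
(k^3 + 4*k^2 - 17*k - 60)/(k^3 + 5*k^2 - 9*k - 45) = (k - 4)/(k - 3)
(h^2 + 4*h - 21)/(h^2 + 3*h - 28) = (h - 3)/(h - 4)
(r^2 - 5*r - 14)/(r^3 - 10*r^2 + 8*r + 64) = (r - 7)/(r^2 - 12*r + 32)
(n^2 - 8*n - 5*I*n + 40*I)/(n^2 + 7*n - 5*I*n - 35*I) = (n - 8)/(n + 7)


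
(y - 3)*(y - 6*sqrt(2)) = y^2 - 6*sqrt(2)*y - 3*y + 18*sqrt(2)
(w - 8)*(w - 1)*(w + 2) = w^3 - 7*w^2 - 10*w + 16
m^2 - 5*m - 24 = (m - 8)*(m + 3)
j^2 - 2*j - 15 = (j - 5)*(j + 3)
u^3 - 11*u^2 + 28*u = u*(u - 7)*(u - 4)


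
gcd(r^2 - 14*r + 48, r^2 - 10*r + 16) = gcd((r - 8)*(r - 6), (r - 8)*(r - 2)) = r - 8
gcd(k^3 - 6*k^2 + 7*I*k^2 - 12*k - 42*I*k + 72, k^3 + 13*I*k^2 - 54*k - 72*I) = k^2 + 7*I*k - 12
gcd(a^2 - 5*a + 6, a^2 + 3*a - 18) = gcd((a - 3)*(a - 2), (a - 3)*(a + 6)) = a - 3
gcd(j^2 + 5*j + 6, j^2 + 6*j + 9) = j + 3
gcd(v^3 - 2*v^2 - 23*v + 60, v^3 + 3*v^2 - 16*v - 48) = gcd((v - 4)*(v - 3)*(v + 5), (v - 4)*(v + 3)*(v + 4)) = v - 4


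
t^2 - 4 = (t - 2)*(t + 2)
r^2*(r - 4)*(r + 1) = r^4 - 3*r^3 - 4*r^2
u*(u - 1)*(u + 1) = u^3 - u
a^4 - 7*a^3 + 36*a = a*(a - 6)*(a - 3)*(a + 2)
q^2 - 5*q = q*(q - 5)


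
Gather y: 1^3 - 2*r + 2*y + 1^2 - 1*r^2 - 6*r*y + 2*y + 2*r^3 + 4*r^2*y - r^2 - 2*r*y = 2*r^3 - 2*r^2 - 2*r + y*(4*r^2 - 8*r + 4) + 2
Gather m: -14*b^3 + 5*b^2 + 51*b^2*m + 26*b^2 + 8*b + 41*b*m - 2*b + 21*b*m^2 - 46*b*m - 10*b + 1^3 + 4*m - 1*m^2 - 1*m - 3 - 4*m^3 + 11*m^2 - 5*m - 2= -14*b^3 + 31*b^2 - 4*b - 4*m^3 + m^2*(21*b + 10) + m*(51*b^2 - 5*b - 2) - 4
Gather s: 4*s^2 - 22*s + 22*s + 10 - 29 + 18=4*s^2 - 1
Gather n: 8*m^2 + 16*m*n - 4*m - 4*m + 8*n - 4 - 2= 8*m^2 - 8*m + n*(16*m + 8) - 6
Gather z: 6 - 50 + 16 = -28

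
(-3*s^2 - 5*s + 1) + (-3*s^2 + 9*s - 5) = -6*s^2 + 4*s - 4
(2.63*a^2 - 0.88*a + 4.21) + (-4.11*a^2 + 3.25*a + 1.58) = -1.48*a^2 + 2.37*a + 5.79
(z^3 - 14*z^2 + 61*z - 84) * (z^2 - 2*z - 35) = z^5 - 16*z^4 + 54*z^3 + 284*z^2 - 1967*z + 2940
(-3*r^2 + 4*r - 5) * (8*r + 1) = -24*r^3 + 29*r^2 - 36*r - 5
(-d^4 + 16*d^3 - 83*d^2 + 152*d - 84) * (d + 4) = -d^5 + 12*d^4 - 19*d^3 - 180*d^2 + 524*d - 336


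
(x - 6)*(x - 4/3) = x^2 - 22*x/3 + 8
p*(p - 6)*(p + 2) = p^3 - 4*p^2 - 12*p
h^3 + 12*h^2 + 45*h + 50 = (h + 2)*(h + 5)^2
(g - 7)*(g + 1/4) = g^2 - 27*g/4 - 7/4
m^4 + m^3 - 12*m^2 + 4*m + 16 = (m - 2)^2*(m + 1)*(m + 4)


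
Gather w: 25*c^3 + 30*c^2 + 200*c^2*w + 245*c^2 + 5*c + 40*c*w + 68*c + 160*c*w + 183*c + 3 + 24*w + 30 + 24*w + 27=25*c^3 + 275*c^2 + 256*c + w*(200*c^2 + 200*c + 48) + 60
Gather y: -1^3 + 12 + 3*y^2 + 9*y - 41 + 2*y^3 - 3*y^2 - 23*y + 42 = 2*y^3 - 14*y + 12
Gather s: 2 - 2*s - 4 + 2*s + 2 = 0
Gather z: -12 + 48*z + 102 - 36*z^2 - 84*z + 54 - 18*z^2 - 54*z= -54*z^2 - 90*z + 144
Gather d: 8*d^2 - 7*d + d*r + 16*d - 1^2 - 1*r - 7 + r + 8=8*d^2 + d*(r + 9)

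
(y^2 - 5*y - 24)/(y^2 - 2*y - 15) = (y - 8)/(y - 5)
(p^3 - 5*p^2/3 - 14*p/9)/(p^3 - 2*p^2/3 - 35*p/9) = (3*p + 2)/(3*p + 5)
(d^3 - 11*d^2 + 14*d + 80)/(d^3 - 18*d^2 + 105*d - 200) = (d + 2)/(d - 5)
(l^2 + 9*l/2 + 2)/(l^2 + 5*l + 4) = (l + 1/2)/(l + 1)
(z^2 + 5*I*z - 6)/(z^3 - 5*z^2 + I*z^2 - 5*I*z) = (z^2 + 5*I*z - 6)/(z*(z^2 + z*(-5 + I) - 5*I))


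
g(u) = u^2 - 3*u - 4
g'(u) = 2*u - 3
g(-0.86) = -0.68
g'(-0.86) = -4.72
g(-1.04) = 0.20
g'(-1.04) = -5.08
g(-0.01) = -3.97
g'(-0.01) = -3.02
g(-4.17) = 25.90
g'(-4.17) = -11.34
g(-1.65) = 3.67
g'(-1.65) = -6.30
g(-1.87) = 5.11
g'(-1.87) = -6.74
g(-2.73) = 11.64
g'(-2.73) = -8.46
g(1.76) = -6.18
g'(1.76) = 0.52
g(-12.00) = 176.00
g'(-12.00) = -27.00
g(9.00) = 50.00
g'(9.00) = 15.00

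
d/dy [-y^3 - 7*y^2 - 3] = y*(-3*y - 14)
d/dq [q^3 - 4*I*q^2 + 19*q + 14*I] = 3*q^2 - 8*I*q + 19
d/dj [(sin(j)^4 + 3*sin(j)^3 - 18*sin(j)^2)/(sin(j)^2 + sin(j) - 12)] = 2*(sin(j)^2 + 9*sin(j) + 24)*sin(j)*cos(j)/(sin(j) + 4)^2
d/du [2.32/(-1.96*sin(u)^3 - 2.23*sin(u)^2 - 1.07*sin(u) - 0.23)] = (13.6416*sin(u)^2 + 10.3472*sin(u) + 2.4824)*cos(u)/(1.96*sin(u)^3 + 2.23*sin(u)^2 + 1.07*sin(u) + 0.23)^2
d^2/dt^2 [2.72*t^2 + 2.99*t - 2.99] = 5.44000000000000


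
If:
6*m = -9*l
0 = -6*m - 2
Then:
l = 2/9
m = -1/3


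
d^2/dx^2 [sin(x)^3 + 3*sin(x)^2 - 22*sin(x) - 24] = -9*sin(x)^3 - 12*sin(x)^2 + 28*sin(x) + 6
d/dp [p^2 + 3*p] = 2*p + 3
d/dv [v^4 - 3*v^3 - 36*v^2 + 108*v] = 4*v^3 - 9*v^2 - 72*v + 108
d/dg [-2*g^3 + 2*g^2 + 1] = 2*g*(2 - 3*g)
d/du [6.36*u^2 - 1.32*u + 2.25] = 12.72*u - 1.32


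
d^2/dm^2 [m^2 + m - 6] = 2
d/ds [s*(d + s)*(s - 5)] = s*(d + s) + s*(s - 5) + (d + s)*(s - 5)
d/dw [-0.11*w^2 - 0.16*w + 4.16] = -0.22*w - 0.16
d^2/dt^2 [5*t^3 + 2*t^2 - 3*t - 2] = 30*t + 4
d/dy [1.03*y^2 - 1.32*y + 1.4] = 2.06*y - 1.32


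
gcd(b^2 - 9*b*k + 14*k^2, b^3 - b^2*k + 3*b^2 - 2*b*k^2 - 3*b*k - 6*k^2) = b - 2*k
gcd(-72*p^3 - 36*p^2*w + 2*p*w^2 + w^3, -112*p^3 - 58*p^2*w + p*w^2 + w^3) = 2*p + w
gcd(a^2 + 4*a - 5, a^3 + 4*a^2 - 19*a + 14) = a - 1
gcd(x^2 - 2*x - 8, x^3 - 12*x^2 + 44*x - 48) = x - 4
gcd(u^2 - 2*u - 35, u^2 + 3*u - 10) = u + 5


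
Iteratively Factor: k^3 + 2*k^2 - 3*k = (k + 3)*(k^2 - k) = k*(k + 3)*(k - 1)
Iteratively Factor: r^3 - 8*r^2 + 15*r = (r - 3)*(r^2 - 5*r) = r*(r - 3)*(r - 5)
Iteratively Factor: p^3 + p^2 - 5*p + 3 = (p + 3)*(p^2 - 2*p + 1) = (p - 1)*(p + 3)*(p - 1)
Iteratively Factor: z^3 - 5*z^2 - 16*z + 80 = (z - 4)*(z^2 - z - 20) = (z - 4)*(z + 4)*(z - 5)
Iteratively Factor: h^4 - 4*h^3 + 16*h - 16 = (h - 2)*(h^3 - 2*h^2 - 4*h + 8) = (h - 2)*(h + 2)*(h^2 - 4*h + 4) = (h - 2)^2*(h + 2)*(h - 2)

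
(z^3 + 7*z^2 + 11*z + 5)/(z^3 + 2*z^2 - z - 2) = (z^2 + 6*z + 5)/(z^2 + z - 2)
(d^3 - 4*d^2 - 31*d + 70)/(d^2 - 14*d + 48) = (d^3 - 4*d^2 - 31*d + 70)/(d^2 - 14*d + 48)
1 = 1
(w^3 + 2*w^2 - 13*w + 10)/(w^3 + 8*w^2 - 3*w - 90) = (w^2 - 3*w + 2)/(w^2 + 3*w - 18)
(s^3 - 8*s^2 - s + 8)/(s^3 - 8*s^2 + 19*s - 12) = (s^2 - 7*s - 8)/(s^2 - 7*s + 12)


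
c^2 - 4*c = c*(c - 4)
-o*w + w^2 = w*(-o + w)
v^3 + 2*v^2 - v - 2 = (v - 1)*(v + 1)*(v + 2)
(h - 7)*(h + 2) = h^2 - 5*h - 14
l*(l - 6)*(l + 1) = l^3 - 5*l^2 - 6*l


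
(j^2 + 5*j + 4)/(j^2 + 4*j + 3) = (j + 4)/(j + 3)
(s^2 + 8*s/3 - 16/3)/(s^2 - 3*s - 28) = (s - 4/3)/(s - 7)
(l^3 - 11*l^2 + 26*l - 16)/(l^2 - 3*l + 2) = l - 8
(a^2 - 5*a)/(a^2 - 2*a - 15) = a/(a + 3)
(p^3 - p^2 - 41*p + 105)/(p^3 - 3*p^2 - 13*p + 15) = (p^2 + 4*p - 21)/(p^2 + 2*p - 3)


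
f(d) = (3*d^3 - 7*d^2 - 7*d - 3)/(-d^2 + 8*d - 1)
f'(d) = (2*d - 8)*(3*d^3 - 7*d^2 - 7*d - 3)/(-d^2 + 8*d - 1)^2 + (9*d^2 - 14*d - 7)/(-d^2 + 8*d - 1)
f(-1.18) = 0.80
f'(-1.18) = -1.17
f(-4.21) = 6.13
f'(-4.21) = -2.11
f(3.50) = 1.04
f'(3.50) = 3.61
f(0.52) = -2.81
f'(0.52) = 2.66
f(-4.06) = 5.82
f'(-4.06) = -2.09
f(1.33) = -2.24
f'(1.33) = 0.29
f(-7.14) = 12.85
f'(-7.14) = -2.43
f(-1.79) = 1.63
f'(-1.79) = -1.52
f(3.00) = -0.43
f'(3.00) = 2.35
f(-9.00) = 17.49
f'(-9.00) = -2.55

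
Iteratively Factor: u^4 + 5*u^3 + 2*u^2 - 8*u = (u)*(u^3 + 5*u^2 + 2*u - 8) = u*(u + 2)*(u^2 + 3*u - 4) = u*(u - 1)*(u + 2)*(u + 4)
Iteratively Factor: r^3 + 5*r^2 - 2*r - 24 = (r - 2)*(r^2 + 7*r + 12) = (r - 2)*(r + 3)*(r + 4)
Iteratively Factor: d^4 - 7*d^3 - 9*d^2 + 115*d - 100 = (d - 1)*(d^3 - 6*d^2 - 15*d + 100) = (d - 1)*(d + 4)*(d^2 - 10*d + 25) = (d - 5)*(d - 1)*(d + 4)*(d - 5)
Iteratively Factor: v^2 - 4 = (v - 2)*(v + 2)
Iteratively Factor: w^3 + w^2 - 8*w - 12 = (w - 3)*(w^2 + 4*w + 4) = (w - 3)*(w + 2)*(w + 2)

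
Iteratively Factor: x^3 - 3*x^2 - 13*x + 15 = (x - 5)*(x^2 + 2*x - 3) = (x - 5)*(x + 3)*(x - 1)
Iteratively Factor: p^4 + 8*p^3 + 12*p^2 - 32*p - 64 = (p + 4)*(p^3 + 4*p^2 - 4*p - 16) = (p - 2)*(p + 4)*(p^2 + 6*p + 8) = (p - 2)*(p + 2)*(p + 4)*(p + 4)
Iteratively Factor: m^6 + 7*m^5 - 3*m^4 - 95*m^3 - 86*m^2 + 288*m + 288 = (m - 3)*(m^5 + 10*m^4 + 27*m^3 - 14*m^2 - 128*m - 96) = (m - 3)*(m + 3)*(m^4 + 7*m^3 + 6*m^2 - 32*m - 32) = (m - 3)*(m + 1)*(m + 3)*(m^3 + 6*m^2 - 32) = (m - 3)*(m - 2)*(m + 1)*(m + 3)*(m^2 + 8*m + 16) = (m - 3)*(m - 2)*(m + 1)*(m + 3)*(m + 4)*(m + 4)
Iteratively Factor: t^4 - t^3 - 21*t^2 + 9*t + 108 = (t + 3)*(t^3 - 4*t^2 - 9*t + 36) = (t - 3)*(t + 3)*(t^2 - t - 12) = (t - 3)*(t + 3)^2*(t - 4)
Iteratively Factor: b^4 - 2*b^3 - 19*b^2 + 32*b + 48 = (b + 1)*(b^3 - 3*b^2 - 16*b + 48) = (b + 1)*(b + 4)*(b^2 - 7*b + 12) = (b - 4)*(b + 1)*(b + 4)*(b - 3)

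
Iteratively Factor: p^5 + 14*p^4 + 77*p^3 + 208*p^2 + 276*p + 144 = (p + 2)*(p^4 + 12*p^3 + 53*p^2 + 102*p + 72) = (p + 2)*(p + 4)*(p^3 + 8*p^2 + 21*p + 18) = (p + 2)*(p + 3)*(p + 4)*(p^2 + 5*p + 6) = (p + 2)^2*(p + 3)*(p + 4)*(p + 3)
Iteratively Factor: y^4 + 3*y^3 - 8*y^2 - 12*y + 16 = (y + 2)*(y^3 + y^2 - 10*y + 8) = (y - 1)*(y + 2)*(y^2 + 2*y - 8) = (y - 1)*(y + 2)*(y + 4)*(y - 2)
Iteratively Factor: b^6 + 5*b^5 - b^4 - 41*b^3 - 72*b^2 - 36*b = (b + 3)*(b^5 + 2*b^4 - 7*b^3 - 20*b^2 - 12*b) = (b + 2)*(b + 3)*(b^4 - 7*b^2 - 6*b) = (b - 3)*(b + 2)*(b + 3)*(b^3 + 3*b^2 + 2*b) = b*(b - 3)*(b + 2)*(b + 3)*(b^2 + 3*b + 2) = b*(b - 3)*(b + 2)^2*(b + 3)*(b + 1)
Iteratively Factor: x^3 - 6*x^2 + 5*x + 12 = (x - 4)*(x^2 - 2*x - 3) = (x - 4)*(x + 1)*(x - 3)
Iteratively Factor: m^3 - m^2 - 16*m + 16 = (m - 4)*(m^2 + 3*m - 4) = (m - 4)*(m + 4)*(m - 1)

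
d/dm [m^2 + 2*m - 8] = 2*m + 2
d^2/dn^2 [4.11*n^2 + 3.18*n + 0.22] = 8.22000000000000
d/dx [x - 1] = 1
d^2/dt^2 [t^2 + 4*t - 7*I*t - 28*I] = 2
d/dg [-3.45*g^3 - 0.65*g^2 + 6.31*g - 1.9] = -10.35*g^2 - 1.3*g + 6.31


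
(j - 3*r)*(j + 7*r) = j^2 + 4*j*r - 21*r^2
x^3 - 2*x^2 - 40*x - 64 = (x - 8)*(x + 2)*(x + 4)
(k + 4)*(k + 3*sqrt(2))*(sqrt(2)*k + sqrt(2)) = sqrt(2)*k^3 + 6*k^2 + 5*sqrt(2)*k^2 + 4*sqrt(2)*k + 30*k + 24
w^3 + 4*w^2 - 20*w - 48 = (w - 4)*(w + 2)*(w + 6)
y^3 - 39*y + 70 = (y - 5)*(y - 2)*(y + 7)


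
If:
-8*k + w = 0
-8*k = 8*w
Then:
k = 0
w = 0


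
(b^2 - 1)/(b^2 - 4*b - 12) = (1 - b^2)/(-b^2 + 4*b + 12)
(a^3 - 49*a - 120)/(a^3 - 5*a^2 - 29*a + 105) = (a^2 - 5*a - 24)/(a^2 - 10*a + 21)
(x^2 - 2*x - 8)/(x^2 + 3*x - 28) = (x + 2)/(x + 7)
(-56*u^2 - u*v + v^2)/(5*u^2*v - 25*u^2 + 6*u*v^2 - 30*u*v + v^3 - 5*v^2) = (-56*u^2 - u*v + v^2)/(5*u^2*v - 25*u^2 + 6*u*v^2 - 30*u*v + v^3 - 5*v^2)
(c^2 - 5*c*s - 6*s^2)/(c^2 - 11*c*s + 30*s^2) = (-c - s)/(-c + 5*s)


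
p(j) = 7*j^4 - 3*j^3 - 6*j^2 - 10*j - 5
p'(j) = 28*j^3 - 9*j^2 - 12*j - 10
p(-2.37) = 245.78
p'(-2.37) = -404.85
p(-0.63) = 0.77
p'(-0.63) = -13.01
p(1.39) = -12.42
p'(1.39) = 31.13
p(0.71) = -14.42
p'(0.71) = -13.04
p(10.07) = 68203.10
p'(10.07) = 27548.64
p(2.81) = 289.40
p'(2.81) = 506.48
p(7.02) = 15591.18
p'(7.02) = 9148.79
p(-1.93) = 110.64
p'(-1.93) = -221.66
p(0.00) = -5.00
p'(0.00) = -10.00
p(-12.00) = 149587.00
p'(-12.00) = -49546.00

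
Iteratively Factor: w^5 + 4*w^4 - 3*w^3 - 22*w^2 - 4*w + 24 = (w + 3)*(w^4 + w^3 - 6*w^2 - 4*w + 8) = (w - 1)*(w + 3)*(w^3 + 2*w^2 - 4*w - 8) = (w - 2)*(w - 1)*(w + 3)*(w^2 + 4*w + 4) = (w - 2)*(w - 1)*(w + 2)*(w + 3)*(w + 2)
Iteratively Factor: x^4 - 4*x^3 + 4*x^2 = (x - 2)*(x^3 - 2*x^2) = x*(x - 2)*(x^2 - 2*x) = x*(x - 2)^2*(x)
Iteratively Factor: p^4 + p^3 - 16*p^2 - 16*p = (p)*(p^3 + p^2 - 16*p - 16) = p*(p - 4)*(p^2 + 5*p + 4) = p*(p - 4)*(p + 1)*(p + 4)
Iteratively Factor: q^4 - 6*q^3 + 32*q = (q - 4)*(q^3 - 2*q^2 - 8*q) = (q - 4)*(q + 2)*(q^2 - 4*q) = (q - 4)^2*(q + 2)*(q)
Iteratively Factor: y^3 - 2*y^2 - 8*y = (y - 4)*(y^2 + 2*y) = (y - 4)*(y + 2)*(y)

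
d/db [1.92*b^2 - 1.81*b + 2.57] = 3.84*b - 1.81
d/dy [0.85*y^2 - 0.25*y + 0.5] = 1.7*y - 0.25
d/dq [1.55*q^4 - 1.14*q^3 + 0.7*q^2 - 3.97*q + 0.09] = 6.2*q^3 - 3.42*q^2 + 1.4*q - 3.97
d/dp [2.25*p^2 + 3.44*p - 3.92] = 4.5*p + 3.44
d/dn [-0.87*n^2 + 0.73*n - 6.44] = 0.73 - 1.74*n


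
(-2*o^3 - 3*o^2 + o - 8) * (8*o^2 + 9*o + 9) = -16*o^5 - 42*o^4 - 37*o^3 - 82*o^2 - 63*o - 72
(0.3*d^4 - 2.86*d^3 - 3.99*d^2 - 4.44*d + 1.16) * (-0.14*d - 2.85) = -0.042*d^5 - 0.4546*d^4 + 8.7096*d^3 + 11.9931*d^2 + 12.4916*d - 3.306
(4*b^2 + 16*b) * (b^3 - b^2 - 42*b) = 4*b^5 + 12*b^4 - 184*b^3 - 672*b^2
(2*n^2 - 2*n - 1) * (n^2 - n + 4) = 2*n^4 - 4*n^3 + 9*n^2 - 7*n - 4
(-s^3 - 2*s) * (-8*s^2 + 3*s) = 8*s^5 - 3*s^4 + 16*s^3 - 6*s^2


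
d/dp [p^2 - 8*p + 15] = 2*p - 8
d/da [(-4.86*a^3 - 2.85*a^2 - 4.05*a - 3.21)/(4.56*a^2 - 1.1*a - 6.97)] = (-22.1616*a^4 + 10.692*a^3 + 123.2256*a^2 + 69.0042*a + 24.6975)/(20.7936*a^4 - 10.032*a^3 - 62.3564*a^2 + 15.334*a + 48.5809)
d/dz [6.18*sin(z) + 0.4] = 6.18*cos(z)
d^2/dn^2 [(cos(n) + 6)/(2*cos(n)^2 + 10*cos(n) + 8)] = (-9*(1 - cos(2*n))^2*cos(n)/4 - 19*(1 - cos(2*n))^2/4 + 425*cos(n)/2 - 18*cos(2*n) - 18*cos(3*n) + cos(5*n)/2 + 213)/(2*(cos(n) + 1)^3*(cos(n) + 4)^3)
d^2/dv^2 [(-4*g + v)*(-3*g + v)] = 2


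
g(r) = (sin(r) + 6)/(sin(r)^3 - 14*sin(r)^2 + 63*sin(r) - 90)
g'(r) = (sin(r) + 6)*(-3*sin(r)^2*cos(r) + 28*sin(r)*cos(r) - 63*cos(r))/(sin(r)^3 - 14*sin(r)^2 + 63*sin(r) - 90)^2 + cos(r)/(sin(r)^3 - 14*sin(r)^2 + 63*sin(r) - 90) = (-2*sin(r)^3 - 4*sin(r)^2 + 168*sin(r) - 468)*cos(r)/(sin(r)^3 - 14*sin(r)^2 + 63*sin(r) - 90)^2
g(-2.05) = -0.03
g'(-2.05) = 0.01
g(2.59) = -0.11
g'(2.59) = 0.09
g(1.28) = -0.17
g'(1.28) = -0.05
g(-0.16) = -0.06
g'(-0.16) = -0.05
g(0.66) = -0.12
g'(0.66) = -0.09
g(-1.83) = -0.03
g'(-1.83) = 0.01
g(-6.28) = -0.07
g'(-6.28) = -0.06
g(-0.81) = -0.04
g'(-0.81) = -0.02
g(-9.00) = -0.05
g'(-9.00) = 0.03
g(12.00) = -0.04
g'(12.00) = -0.03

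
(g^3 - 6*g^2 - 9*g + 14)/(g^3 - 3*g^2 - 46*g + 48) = (g^2 - 5*g - 14)/(g^2 - 2*g - 48)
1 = 1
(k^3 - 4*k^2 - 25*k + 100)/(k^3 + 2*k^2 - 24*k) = (k^2 - 25)/(k*(k + 6))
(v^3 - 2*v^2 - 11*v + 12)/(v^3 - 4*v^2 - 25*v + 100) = (v^2 + 2*v - 3)/(v^2 - 25)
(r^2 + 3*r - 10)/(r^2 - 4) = (r + 5)/(r + 2)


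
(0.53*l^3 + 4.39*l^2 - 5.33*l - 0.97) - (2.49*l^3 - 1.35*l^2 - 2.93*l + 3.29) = -1.96*l^3 + 5.74*l^2 - 2.4*l - 4.26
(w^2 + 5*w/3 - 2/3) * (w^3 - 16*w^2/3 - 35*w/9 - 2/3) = w^5 - 11*w^4/3 - 121*w^3/9 - 97*w^2/27 + 40*w/27 + 4/9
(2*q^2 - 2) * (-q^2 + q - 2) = -2*q^4 + 2*q^3 - 2*q^2 - 2*q + 4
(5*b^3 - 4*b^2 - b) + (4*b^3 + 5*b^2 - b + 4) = 9*b^3 + b^2 - 2*b + 4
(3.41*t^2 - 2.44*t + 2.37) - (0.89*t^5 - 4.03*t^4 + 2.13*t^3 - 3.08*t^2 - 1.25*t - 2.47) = -0.89*t^5 + 4.03*t^4 - 2.13*t^3 + 6.49*t^2 - 1.19*t + 4.84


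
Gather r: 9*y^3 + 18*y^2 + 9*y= 9*y^3 + 18*y^2 + 9*y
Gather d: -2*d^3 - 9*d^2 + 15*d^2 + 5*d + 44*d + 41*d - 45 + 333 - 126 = -2*d^3 + 6*d^2 + 90*d + 162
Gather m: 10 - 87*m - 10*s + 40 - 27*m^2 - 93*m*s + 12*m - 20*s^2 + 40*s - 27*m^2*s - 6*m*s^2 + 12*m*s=m^2*(-27*s - 27) + m*(-6*s^2 - 81*s - 75) - 20*s^2 + 30*s + 50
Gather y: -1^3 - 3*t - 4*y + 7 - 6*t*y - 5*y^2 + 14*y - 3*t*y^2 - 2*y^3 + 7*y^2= -3*t - 2*y^3 + y^2*(2 - 3*t) + y*(10 - 6*t) + 6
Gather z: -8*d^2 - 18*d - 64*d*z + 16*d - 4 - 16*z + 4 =-8*d^2 - 2*d + z*(-64*d - 16)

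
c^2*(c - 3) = c^3 - 3*c^2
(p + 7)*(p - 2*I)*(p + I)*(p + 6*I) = p^4 + 7*p^3 + 5*I*p^3 + 8*p^2 + 35*I*p^2 + 56*p + 12*I*p + 84*I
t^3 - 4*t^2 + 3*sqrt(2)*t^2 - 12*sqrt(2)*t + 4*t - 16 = (t - 4)*(t + sqrt(2))*(t + 2*sqrt(2))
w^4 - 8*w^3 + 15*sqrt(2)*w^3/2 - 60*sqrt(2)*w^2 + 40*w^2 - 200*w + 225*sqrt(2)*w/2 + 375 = (w - 5)*(w - 3)*(w + 5*sqrt(2)/2)*(w + 5*sqrt(2))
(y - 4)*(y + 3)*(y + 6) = y^3 + 5*y^2 - 18*y - 72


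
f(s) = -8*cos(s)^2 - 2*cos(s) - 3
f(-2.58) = -7.04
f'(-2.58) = 6.15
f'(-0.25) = -4.33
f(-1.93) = -3.29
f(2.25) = -4.90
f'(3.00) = -1.95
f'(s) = 16*sin(s)*cos(s) + 2*sin(s)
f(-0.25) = -12.45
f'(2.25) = -6.26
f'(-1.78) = 1.29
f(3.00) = -8.86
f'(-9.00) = 5.18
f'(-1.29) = -6.18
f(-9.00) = -7.82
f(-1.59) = -2.96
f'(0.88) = 9.40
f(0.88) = -7.52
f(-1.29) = -4.17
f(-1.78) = -2.93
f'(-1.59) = -1.69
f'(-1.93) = 3.39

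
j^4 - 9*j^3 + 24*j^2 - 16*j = j*(j - 4)^2*(j - 1)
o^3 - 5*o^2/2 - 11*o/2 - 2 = (o - 4)*(o + 1/2)*(o + 1)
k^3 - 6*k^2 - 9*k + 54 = (k - 6)*(k - 3)*(k + 3)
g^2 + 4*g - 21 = (g - 3)*(g + 7)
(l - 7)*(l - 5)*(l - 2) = l^3 - 14*l^2 + 59*l - 70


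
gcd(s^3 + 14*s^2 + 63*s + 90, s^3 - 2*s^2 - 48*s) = s + 6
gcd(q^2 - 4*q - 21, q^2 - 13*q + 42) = q - 7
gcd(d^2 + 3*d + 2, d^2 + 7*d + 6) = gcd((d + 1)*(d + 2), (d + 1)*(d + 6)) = d + 1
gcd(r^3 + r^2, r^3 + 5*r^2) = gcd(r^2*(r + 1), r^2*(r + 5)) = r^2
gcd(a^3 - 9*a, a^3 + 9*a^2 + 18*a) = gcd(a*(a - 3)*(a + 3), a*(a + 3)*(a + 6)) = a^2 + 3*a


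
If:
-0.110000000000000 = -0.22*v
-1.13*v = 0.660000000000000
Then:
No Solution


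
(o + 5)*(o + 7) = o^2 + 12*o + 35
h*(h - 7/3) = h^2 - 7*h/3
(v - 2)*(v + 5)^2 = v^3 + 8*v^2 + 5*v - 50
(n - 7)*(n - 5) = n^2 - 12*n + 35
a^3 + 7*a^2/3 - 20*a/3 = a*(a - 5/3)*(a + 4)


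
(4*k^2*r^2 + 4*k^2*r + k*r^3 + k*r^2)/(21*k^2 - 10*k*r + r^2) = k*r*(4*k*r + 4*k + r^2 + r)/(21*k^2 - 10*k*r + r^2)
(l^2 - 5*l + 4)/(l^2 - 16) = (l - 1)/(l + 4)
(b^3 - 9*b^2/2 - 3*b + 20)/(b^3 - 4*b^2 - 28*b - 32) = (b^2 - 13*b/2 + 10)/(b^2 - 6*b - 16)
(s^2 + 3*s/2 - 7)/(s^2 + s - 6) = (s + 7/2)/(s + 3)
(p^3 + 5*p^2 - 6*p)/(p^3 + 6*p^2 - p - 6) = p/(p + 1)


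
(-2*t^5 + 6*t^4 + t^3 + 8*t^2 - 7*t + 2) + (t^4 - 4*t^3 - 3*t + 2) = -2*t^5 + 7*t^4 - 3*t^3 + 8*t^2 - 10*t + 4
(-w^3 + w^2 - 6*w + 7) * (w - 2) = -w^4 + 3*w^3 - 8*w^2 + 19*w - 14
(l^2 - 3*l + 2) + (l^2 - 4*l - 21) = 2*l^2 - 7*l - 19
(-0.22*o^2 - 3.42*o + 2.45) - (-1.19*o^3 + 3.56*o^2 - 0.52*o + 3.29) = 1.19*o^3 - 3.78*o^2 - 2.9*o - 0.84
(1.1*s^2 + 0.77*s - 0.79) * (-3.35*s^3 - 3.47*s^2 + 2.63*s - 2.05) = -3.685*s^5 - 6.3965*s^4 + 2.8676*s^3 + 2.5114*s^2 - 3.6562*s + 1.6195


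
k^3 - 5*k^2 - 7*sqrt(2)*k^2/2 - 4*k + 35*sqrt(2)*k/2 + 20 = (k - 5)*(k - 4*sqrt(2))*(k + sqrt(2)/2)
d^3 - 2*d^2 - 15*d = d*(d - 5)*(d + 3)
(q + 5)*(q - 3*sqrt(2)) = q^2 - 3*sqrt(2)*q + 5*q - 15*sqrt(2)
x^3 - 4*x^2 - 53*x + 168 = (x - 8)*(x - 3)*(x + 7)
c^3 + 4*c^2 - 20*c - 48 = (c - 4)*(c + 2)*(c + 6)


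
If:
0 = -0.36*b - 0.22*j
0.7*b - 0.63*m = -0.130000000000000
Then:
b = 0.9*m - 0.185714285714286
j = 0.303896103896104 - 1.47272727272727*m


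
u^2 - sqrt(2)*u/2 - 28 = (u - 4*sqrt(2))*(u + 7*sqrt(2)/2)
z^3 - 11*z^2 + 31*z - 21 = (z - 7)*(z - 3)*(z - 1)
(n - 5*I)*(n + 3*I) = n^2 - 2*I*n + 15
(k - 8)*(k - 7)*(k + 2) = k^3 - 13*k^2 + 26*k + 112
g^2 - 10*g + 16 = (g - 8)*(g - 2)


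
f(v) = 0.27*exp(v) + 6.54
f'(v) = 0.27*exp(v)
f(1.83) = 8.22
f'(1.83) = 1.68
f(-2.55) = 6.56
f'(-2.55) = 0.02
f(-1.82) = 6.58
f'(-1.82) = 0.04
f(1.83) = 8.22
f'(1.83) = 1.68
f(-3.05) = 6.55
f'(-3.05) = 0.01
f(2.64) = 10.32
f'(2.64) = 3.78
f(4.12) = 23.16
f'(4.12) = 16.62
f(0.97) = 7.25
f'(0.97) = 0.71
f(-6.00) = 6.54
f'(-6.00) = 0.00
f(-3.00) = 6.55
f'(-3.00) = 0.01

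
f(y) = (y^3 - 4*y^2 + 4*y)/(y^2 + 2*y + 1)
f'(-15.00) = 0.92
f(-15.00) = -22.12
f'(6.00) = 0.75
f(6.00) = 1.96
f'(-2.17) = -21.20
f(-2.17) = -27.57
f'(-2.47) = -11.61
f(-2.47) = -22.84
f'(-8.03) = 0.64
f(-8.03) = -16.35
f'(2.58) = 0.22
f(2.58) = 0.07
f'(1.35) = -0.33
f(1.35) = 0.10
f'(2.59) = 0.23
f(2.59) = 0.07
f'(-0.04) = 5.07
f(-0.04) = -0.18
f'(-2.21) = -19.41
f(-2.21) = -26.75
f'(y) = (-2*y - 2)*(y^3 - 4*y^2 + 4*y)/(y^2 + 2*y + 1)^2 + (3*y^2 - 8*y + 4)/(y^2 + 2*y + 1)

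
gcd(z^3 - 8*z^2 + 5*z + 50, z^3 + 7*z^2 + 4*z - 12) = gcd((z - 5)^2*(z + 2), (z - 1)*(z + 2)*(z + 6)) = z + 2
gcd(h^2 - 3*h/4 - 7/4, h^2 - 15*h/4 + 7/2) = h - 7/4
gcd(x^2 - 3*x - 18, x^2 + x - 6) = x + 3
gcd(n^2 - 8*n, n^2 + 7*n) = n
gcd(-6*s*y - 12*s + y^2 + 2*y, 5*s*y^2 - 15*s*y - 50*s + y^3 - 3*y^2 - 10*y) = y + 2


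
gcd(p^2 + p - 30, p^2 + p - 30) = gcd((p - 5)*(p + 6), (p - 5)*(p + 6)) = p^2 + p - 30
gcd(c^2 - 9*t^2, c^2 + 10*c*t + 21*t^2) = c + 3*t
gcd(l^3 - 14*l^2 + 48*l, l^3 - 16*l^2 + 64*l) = l^2 - 8*l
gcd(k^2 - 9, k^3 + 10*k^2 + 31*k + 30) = k + 3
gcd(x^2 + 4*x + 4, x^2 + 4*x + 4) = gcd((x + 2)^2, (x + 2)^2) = x^2 + 4*x + 4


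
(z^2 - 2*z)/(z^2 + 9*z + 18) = z*(z - 2)/(z^2 + 9*z + 18)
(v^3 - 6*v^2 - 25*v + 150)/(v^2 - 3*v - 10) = (v^2 - v - 30)/(v + 2)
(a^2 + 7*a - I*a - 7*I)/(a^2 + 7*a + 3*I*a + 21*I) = (a - I)/(a + 3*I)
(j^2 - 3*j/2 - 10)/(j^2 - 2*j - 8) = (j + 5/2)/(j + 2)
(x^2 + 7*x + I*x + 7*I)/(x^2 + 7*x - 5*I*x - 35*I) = (x + I)/(x - 5*I)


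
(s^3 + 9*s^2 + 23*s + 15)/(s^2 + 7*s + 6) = (s^2 + 8*s + 15)/(s + 6)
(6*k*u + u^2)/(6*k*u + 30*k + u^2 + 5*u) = u/(u + 5)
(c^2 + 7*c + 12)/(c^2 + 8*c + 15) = (c + 4)/(c + 5)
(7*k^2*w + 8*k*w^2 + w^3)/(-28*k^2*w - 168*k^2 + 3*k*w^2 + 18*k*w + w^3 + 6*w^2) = w*(k + w)/(-4*k*w - 24*k + w^2 + 6*w)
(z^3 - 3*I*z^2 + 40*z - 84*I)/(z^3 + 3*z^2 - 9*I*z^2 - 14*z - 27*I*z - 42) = (z + 6*I)/(z + 3)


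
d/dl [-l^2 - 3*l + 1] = -2*l - 3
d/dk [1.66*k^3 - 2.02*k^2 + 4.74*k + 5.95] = 4.98*k^2 - 4.04*k + 4.74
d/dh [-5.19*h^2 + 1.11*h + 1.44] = 1.11 - 10.38*h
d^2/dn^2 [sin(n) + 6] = -sin(n)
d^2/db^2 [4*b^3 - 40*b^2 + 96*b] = 24*b - 80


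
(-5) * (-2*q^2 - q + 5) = 10*q^2 + 5*q - 25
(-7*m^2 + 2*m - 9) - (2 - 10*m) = -7*m^2 + 12*m - 11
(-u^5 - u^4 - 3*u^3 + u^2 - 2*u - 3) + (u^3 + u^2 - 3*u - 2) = -u^5 - u^4 - 2*u^3 + 2*u^2 - 5*u - 5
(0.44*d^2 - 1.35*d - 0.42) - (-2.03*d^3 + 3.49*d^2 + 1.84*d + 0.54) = 2.03*d^3 - 3.05*d^2 - 3.19*d - 0.96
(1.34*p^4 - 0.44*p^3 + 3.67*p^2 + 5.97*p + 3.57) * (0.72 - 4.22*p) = -5.6548*p^5 + 2.8216*p^4 - 15.8042*p^3 - 22.551*p^2 - 10.767*p + 2.5704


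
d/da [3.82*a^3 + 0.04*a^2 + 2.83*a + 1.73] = 11.46*a^2 + 0.08*a + 2.83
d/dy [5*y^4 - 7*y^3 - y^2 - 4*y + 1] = 20*y^3 - 21*y^2 - 2*y - 4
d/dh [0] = 0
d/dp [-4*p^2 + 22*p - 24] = 22 - 8*p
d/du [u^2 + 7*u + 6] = 2*u + 7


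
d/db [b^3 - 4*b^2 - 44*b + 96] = 3*b^2 - 8*b - 44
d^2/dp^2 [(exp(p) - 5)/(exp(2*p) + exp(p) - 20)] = (exp(4*p) - 21*exp(3*p) + 105*exp(2*p) - 385*exp(p) + 300)*exp(p)/(exp(6*p) + 3*exp(5*p) - 57*exp(4*p) - 119*exp(3*p) + 1140*exp(2*p) + 1200*exp(p) - 8000)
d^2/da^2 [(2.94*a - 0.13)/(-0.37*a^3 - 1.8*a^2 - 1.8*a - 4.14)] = (-2.414916*a^5 - 11.534676*a^4 - 13.74984*a^3 + 57.088584*a^2 + 132.785676*a + 42.72264)/(0.050653*a^9 + 0.73926*a^8 + 4.33566*a^7 + 14.725098*a^6 + 37.63584*a^5 + 74.28024*a^4 + 105.338556*a^3 + 132.79464*a^2 + 92.55384*a + 70.957944)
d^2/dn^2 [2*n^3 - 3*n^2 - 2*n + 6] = 12*n - 6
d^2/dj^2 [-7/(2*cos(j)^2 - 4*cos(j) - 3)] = 28*(-4*sin(j)^4 + 12*sin(j)^2 - 9*cos(j)/2 + 3*cos(3*j)/2 + 3)/(2*sin(j)^2 + 4*cos(j) + 1)^3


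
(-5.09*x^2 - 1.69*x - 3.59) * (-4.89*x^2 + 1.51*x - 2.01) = 24.8901*x^4 + 0.578199999999999*x^3 + 25.2341*x^2 - 2.024*x + 7.2159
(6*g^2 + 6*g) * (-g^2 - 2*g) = -6*g^4 - 18*g^3 - 12*g^2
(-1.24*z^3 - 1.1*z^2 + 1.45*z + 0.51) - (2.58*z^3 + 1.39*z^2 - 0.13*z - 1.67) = -3.82*z^3 - 2.49*z^2 + 1.58*z + 2.18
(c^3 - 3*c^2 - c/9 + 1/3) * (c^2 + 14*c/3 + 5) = c^5 + 5*c^4/3 - 82*c^3/9 - 410*c^2/27 + c + 5/3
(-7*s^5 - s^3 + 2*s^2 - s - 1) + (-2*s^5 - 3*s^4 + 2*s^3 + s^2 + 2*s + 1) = -9*s^5 - 3*s^4 + s^3 + 3*s^2 + s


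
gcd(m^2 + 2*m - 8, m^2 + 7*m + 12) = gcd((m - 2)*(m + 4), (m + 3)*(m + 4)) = m + 4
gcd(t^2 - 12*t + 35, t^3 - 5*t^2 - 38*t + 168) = t - 7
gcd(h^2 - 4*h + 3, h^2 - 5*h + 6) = h - 3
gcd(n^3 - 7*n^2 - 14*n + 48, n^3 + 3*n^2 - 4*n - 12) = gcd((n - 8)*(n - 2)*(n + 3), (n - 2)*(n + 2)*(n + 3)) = n^2 + n - 6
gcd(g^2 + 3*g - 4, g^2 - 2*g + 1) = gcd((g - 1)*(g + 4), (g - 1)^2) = g - 1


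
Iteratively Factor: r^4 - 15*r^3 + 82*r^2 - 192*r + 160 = (r - 4)*(r^3 - 11*r^2 + 38*r - 40) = (r - 4)^2*(r^2 - 7*r + 10) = (r - 5)*(r - 4)^2*(r - 2)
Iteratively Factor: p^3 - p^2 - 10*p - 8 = (p - 4)*(p^2 + 3*p + 2) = (p - 4)*(p + 2)*(p + 1)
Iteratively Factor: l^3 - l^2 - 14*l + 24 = (l + 4)*(l^2 - 5*l + 6) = (l - 3)*(l + 4)*(l - 2)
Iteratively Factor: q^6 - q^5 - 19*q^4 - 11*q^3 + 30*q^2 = (q)*(q^5 - q^4 - 19*q^3 - 11*q^2 + 30*q) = q*(q - 1)*(q^4 - 19*q^2 - 30*q) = q^2*(q - 1)*(q^3 - 19*q - 30) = q^2*(q - 1)*(q + 2)*(q^2 - 2*q - 15) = q^2*(q - 1)*(q + 2)*(q + 3)*(q - 5)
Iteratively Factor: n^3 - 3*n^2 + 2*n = (n)*(n^2 - 3*n + 2) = n*(n - 1)*(n - 2)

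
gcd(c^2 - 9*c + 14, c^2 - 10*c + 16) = c - 2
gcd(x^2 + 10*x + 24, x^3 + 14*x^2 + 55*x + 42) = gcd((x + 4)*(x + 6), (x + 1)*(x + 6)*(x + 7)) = x + 6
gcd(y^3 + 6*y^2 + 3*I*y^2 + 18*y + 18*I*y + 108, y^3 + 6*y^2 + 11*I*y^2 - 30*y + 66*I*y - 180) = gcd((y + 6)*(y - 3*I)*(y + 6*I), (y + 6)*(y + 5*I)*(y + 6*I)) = y^2 + y*(6 + 6*I) + 36*I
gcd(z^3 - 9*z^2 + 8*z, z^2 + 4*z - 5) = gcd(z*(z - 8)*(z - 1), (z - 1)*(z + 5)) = z - 1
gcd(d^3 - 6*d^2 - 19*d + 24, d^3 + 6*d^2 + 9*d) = d + 3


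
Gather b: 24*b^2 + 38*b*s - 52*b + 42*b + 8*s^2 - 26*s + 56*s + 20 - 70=24*b^2 + b*(38*s - 10) + 8*s^2 + 30*s - 50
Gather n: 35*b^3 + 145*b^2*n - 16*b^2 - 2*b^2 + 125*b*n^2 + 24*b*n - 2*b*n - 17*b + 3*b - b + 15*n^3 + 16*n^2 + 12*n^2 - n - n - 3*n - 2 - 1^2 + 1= 35*b^3 - 18*b^2 - 15*b + 15*n^3 + n^2*(125*b + 28) + n*(145*b^2 + 22*b - 5) - 2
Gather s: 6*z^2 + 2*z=6*z^2 + 2*z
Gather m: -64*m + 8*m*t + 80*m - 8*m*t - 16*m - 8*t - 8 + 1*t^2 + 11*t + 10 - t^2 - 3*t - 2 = 0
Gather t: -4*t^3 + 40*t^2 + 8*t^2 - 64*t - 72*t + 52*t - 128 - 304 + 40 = -4*t^3 + 48*t^2 - 84*t - 392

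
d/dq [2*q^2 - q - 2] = 4*q - 1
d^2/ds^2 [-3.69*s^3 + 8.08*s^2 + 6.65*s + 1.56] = 16.16 - 22.14*s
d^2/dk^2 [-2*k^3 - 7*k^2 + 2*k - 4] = -12*k - 14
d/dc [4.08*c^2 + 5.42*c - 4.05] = 8.16*c + 5.42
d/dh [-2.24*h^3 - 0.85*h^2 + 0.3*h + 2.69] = -6.72*h^2 - 1.7*h + 0.3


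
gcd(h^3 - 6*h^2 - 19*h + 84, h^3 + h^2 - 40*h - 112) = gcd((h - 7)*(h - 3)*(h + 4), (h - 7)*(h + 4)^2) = h^2 - 3*h - 28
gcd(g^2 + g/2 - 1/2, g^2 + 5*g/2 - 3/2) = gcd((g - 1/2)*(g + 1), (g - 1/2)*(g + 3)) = g - 1/2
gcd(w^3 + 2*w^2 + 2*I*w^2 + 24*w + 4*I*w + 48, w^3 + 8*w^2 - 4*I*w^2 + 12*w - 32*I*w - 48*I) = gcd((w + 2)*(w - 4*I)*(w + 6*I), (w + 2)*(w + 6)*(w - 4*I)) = w^2 + w*(2 - 4*I) - 8*I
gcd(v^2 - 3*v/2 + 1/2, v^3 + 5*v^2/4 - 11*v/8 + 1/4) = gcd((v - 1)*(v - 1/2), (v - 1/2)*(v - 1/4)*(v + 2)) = v - 1/2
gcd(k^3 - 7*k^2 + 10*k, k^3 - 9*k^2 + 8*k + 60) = k - 5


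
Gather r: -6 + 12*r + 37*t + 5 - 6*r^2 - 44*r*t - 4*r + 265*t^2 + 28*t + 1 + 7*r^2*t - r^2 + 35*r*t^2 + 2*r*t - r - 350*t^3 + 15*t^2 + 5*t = r^2*(7*t - 7) + r*(35*t^2 - 42*t + 7) - 350*t^3 + 280*t^2 + 70*t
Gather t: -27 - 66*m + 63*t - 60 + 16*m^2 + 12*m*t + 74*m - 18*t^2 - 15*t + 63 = 16*m^2 + 8*m - 18*t^2 + t*(12*m + 48) - 24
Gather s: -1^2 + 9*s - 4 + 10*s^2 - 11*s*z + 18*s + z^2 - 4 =10*s^2 + s*(27 - 11*z) + z^2 - 9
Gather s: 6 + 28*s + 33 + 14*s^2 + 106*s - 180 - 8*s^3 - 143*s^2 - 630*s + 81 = -8*s^3 - 129*s^2 - 496*s - 60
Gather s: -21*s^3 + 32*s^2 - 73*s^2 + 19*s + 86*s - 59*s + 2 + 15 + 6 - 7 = -21*s^3 - 41*s^2 + 46*s + 16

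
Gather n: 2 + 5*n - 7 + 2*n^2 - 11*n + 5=2*n^2 - 6*n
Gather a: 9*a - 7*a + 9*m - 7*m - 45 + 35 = 2*a + 2*m - 10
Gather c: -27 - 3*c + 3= -3*c - 24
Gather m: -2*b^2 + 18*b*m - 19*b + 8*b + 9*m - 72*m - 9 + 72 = -2*b^2 - 11*b + m*(18*b - 63) + 63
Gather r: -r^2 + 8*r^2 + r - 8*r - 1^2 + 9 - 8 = 7*r^2 - 7*r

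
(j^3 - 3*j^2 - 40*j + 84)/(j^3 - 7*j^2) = 1 + 4/j - 12/j^2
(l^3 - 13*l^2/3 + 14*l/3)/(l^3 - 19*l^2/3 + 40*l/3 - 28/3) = l/(l - 2)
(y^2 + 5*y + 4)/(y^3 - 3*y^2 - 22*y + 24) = (y + 1)/(y^2 - 7*y + 6)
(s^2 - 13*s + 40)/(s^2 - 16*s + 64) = (s - 5)/(s - 8)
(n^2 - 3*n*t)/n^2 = (n - 3*t)/n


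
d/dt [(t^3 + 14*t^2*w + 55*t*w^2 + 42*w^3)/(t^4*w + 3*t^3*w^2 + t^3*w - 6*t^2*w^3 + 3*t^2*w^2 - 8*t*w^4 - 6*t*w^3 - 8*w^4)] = (-t^4 - 26*t^3*w - 160*t^2*w^2 - 11*t^2*w - 168*t*w^3 - 100*t*w^2 + 336*w^4 - 188*w^3)/(w*(t^6 + 4*t^5*w + 2*t^5 - 12*t^4*w^2 + 8*t^4*w + t^4 - 32*t^3*w^3 - 24*t^3*w^2 + 4*t^3*w + 64*t^2*w^4 - 64*t^2*w^3 - 12*t^2*w^2 + 128*t*w^4 - 32*t*w^3 + 64*w^4))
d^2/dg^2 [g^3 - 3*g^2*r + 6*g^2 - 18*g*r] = 6*g - 6*r + 12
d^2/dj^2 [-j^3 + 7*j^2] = 14 - 6*j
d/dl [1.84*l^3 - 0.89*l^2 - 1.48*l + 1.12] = 5.52*l^2 - 1.78*l - 1.48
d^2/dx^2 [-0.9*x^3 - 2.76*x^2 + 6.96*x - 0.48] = -5.4*x - 5.52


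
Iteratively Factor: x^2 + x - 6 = (x - 2)*(x + 3)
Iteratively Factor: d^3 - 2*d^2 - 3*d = (d + 1)*(d^2 - 3*d) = d*(d + 1)*(d - 3)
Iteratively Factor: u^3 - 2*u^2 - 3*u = (u + 1)*(u^2 - 3*u) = (u - 3)*(u + 1)*(u)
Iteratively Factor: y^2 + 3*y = (y)*(y + 3)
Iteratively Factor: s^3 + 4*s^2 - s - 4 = (s + 4)*(s^2 - 1) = (s - 1)*(s + 4)*(s + 1)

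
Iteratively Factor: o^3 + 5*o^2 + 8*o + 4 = (o + 1)*(o^2 + 4*o + 4) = (o + 1)*(o + 2)*(o + 2)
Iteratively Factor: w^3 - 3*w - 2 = (w + 1)*(w^2 - w - 2) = (w - 2)*(w + 1)*(w + 1)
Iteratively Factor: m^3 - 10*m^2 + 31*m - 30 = (m - 5)*(m^2 - 5*m + 6) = (m - 5)*(m - 2)*(m - 3)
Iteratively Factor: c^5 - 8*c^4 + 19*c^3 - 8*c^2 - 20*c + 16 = (c - 4)*(c^4 - 4*c^3 + 3*c^2 + 4*c - 4) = (c - 4)*(c + 1)*(c^3 - 5*c^2 + 8*c - 4) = (c - 4)*(c - 1)*(c + 1)*(c^2 - 4*c + 4) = (c - 4)*(c - 2)*(c - 1)*(c + 1)*(c - 2)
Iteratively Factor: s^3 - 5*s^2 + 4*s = (s - 4)*(s^2 - s) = s*(s - 4)*(s - 1)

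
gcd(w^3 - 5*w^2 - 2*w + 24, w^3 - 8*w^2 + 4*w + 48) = w^2 - 2*w - 8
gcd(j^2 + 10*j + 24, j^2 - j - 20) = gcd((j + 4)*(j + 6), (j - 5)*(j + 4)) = j + 4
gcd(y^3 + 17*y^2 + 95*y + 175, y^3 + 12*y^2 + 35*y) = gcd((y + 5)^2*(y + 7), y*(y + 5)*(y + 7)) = y^2 + 12*y + 35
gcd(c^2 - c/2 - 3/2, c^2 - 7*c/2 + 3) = c - 3/2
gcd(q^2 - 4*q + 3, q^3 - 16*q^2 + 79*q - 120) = q - 3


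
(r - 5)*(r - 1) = r^2 - 6*r + 5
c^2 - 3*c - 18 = (c - 6)*(c + 3)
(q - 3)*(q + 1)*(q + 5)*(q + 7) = q^4 + 10*q^3 + 8*q^2 - 106*q - 105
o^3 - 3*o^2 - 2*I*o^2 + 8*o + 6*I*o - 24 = (o - 3)*(o - 4*I)*(o + 2*I)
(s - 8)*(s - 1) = s^2 - 9*s + 8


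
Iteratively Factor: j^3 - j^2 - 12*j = (j - 4)*(j^2 + 3*j) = j*(j - 4)*(j + 3)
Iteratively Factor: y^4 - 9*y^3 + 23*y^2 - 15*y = (y - 1)*(y^3 - 8*y^2 + 15*y) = (y - 5)*(y - 1)*(y^2 - 3*y) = y*(y - 5)*(y - 1)*(y - 3)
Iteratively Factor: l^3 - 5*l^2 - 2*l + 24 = (l - 3)*(l^2 - 2*l - 8) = (l - 3)*(l + 2)*(l - 4)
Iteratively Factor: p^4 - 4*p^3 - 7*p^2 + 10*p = (p - 1)*(p^3 - 3*p^2 - 10*p) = (p - 1)*(p + 2)*(p^2 - 5*p) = p*(p - 1)*(p + 2)*(p - 5)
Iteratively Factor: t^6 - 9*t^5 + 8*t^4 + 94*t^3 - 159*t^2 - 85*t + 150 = (t - 1)*(t^5 - 8*t^4 + 94*t^2 - 65*t - 150) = (t - 5)*(t - 1)*(t^4 - 3*t^3 - 15*t^2 + 19*t + 30) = (t - 5)*(t - 2)*(t - 1)*(t^3 - t^2 - 17*t - 15) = (t - 5)^2*(t - 2)*(t - 1)*(t^2 + 4*t + 3) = (t - 5)^2*(t - 2)*(t - 1)*(t + 3)*(t + 1)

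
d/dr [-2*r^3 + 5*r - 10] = 5 - 6*r^2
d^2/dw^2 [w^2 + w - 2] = 2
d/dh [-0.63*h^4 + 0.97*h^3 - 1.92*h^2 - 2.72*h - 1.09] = -2.52*h^3 + 2.91*h^2 - 3.84*h - 2.72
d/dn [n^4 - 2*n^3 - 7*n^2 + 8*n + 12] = 4*n^3 - 6*n^2 - 14*n + 8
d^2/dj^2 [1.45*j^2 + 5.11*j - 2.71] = 2.90000000000000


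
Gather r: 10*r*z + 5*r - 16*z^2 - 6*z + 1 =r*(10*z + 5) - 16*z^2 - 6*z + 1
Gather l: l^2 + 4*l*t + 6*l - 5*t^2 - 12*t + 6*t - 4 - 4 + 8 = l^2 + l*(4*t + 6) - 5*t^2 - 6*t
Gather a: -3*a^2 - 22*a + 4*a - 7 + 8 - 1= -3*a^2 - 18*a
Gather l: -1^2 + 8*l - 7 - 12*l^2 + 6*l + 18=-12*l^2 + 14*l + 10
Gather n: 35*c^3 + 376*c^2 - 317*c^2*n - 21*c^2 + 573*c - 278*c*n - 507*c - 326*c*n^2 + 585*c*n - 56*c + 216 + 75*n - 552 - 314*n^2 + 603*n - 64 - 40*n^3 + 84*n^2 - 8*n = 35*c^3 + 355*c^2 + 10*c - 40*n^3 + n^2*(-326*c - 230) + n*(-317*c^2 + 307*c + 670) - 400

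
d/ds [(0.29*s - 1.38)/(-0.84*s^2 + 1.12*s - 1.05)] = (0.2436*s^2 - 2.3184*s + 1.2411)/(0.7056*s^4 - 1.8816*s^3 + 3.0184*s^2 - 2.352*s + 1.1025)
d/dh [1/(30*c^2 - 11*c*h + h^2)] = (11*c - 2*h)/(30*c^2 - 11*c*h + h^2)^2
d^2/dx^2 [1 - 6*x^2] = -12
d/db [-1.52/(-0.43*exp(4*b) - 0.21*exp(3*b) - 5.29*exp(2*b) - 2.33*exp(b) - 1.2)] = (-2.6144*exp(3*b) - 0.9576*exp(2*b) - 16.0816*exp(b) - 3.5416)*exp(b)/(0.43*exp(4*b) + 0.21*exp(3*b) + 5.29*exp(2*b) + 2.33*exp(b) + 1.2)^2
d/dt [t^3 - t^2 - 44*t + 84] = 3*t^2 - 2*t - 44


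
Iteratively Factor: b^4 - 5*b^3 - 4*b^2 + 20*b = (b - 2)*(b^3 - 3*b^2 - 10*b) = b*(b - 2)*(b^2 - 3*b - 10) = b*(b - 5)*(b - 2)*(b + 2)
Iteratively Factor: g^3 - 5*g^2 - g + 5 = (g - 5)*(g^2 - 1) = (g - 5)*(g - 1)*(g + 1)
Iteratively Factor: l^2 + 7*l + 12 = (l + 3)*(l + 4)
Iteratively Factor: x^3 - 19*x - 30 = (x + 2)*(x^2 - 2*x - 15) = (x - 5)*(x + 2)*(x + 3)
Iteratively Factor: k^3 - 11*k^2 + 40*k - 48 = (k - 4)*(k^2 - 7*k + 12) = (k - 4)^2*(k - 3)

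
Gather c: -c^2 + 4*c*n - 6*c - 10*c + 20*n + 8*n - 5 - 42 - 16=-c^2 + c*(4*n - 16) + 28*n - 63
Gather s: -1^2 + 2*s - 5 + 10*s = 12*s - 6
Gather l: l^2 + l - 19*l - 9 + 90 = l^2 - 18*l + 81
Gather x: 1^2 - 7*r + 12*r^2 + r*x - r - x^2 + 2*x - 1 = 12*r^2 - 8*r - x^2 + x*(r + 2)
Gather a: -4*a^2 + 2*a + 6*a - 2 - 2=-4*a^2 + 8*a - 4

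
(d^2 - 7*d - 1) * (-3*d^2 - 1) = -3*d^4 + 21*d^3 + 2*d^2 + 7*d + 1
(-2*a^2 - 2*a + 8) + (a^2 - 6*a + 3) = -a^2 - 8*a + 11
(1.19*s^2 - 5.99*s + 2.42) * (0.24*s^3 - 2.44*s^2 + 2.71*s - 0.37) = 0.2856*s^5 - 4.3412*s^4 + 18.4213*s^3 - 22.578*s^2 + 8.7745*s - 0.8954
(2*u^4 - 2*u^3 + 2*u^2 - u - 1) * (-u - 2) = -2*u^5 - 2*u^4 + 2*u^3 - 3*u^2 + 3*u + 2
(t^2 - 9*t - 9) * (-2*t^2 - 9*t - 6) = -2*t^4 + 9*t^3 + 93*t^2 + 135*t + 54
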